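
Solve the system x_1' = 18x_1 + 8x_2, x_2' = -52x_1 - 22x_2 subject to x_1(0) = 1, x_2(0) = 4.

Coefficient matrix A = [[18, 8], [-52, -22]].
Characteristic polynomial det(A - λI) = λ^2 + 4λ + 20 = 0.
Eigenvalues λ = -2 ± 4i (complex conjugate pair).
For λ=-2+4i: an eigenvector is (1,-3) - i(-1,2) = (1 + i, -3 - 2i).
A real fundamental pair from Re and Im of e^((-2+4i)t)v: X_1 = e^(-2t)(cos(4t)·(1,-3) + sin(4t)·(-1,2)), X_2 = e^(-2t)(sin(4t)·(1,-3) - cos(4t)·(-1,2)).
General solution: K_1X_1 + K_2X_2.
Applying x_1(0)=1, x_2(0)=4 gives K_1=-6, K_2=7.

x_1(t) = 13e^(-2t)sin(4t) + e^(-2t)cos(4t), x_2(t) = -33e^(-2t)sin(4t) + 4e^(-2t)cos(4t)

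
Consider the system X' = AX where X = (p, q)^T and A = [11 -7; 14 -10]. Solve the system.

p(t) = K_1e^(-3t) + K_2e^(4t), q(t) = 2K_1e^(-3t) + K_2e^(4t)

Coefficient matrix A = [[11, -7], [14, -10]].
Characteristic polynomial det(A - λI) = λ^2 - λ - 12 = 0.
Eigenvalues λ = -3, 4.
For λ=-3: (A-λI) row 1 is [14, -7], so an eigenvector is (1, 2).
For λ=4: (A-λI) row 1 is [7, -7], so an eigenvector is (1, 1).
General solution: K_1e^(-3t)(1,2) + K_2e^(4t)(1,1).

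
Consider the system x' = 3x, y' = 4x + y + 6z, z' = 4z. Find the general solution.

Coefficient matrix A = [[3, 0, 0], [4, 1, 6], [0, 0, 4]].
det(A - λI) = 0 gives eigenvalues λ = 3, 1, 4.
For λ=3: eigenvector (1,2,0).
For λ=1: eigenvector (0,1,0).
For λ=4: eigenvector (0,2,1).
General solution: K_1e^(3t)(1,2,0) + K_2e^(t)(0,1,0) + K_3e^(4t)(0,2,1).

x(t) = K_1e^(3t), y(t) = 2K_1e^(3t) + K_2e^(t) + 2K_3e^(4t), z(t) = K_3e^(4t)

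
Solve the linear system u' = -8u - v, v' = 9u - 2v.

u(t) = K_1e^(-5t) + K_2te^(-5t), v(t) = -3K_1e^(-5t) - 3K_2te^(-5t) - K_2e^(-5t)

Coefficient matrix A = [[-8, -1], [9, -2]].
Characteristic polynomial det(A - λI) = λ^2 + 10λ + 25 = 0.
Single eigenvalue λ = -5 with algebraic multiplicity 2.
Eigenvector v = (1,-3); generalized eigenvector w with (A-λI)w=v is (0,-1).
General solution: e^(-5t)[K_1·v + K_2·(t·v + w)].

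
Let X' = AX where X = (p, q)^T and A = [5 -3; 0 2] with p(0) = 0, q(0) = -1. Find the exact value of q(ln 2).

A = [[5,-3],[0,2]]; eigenvalues λ = 5, 2.
Eigenvectors: (1,0) for λ=5, (-1,-1) for λ=2.
From the initial condition, c_1 = 1, c_2 = 1.
q(ln 2) = (1)(2^5)(0) + (1)(2^2)(-1) = -4.

-4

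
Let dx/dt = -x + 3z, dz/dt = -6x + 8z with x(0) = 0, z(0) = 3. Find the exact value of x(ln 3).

A = [[-1,3],[-6,8]]; eigenvalues λ = 2, 5.
Eigenvectors: (1,1) for λ=2, (-1,-2) for λ=5.
From the initial condition, c_1 = -3, c_2 = -3.
x(ln 3) = (-3)(3^2)(1) + (-3)(3^5)(-1) = 702.

702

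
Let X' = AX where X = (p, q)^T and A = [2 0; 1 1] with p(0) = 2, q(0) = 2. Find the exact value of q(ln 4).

A = [[2,0],[1,1]]; eigenvalues λ = 1, 2.
Eigenvectors: (0,1) for λ=1, (-1,-1) for λ=2.
From the initial condition, c_1 = 0, c_2 = -2.
q(ln 4) = (0)(4^1)(1) + (-2)(4^2)(-1) = 32.

32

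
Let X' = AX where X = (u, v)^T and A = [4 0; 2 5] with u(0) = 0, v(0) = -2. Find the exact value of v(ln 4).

A = [[4,0],[2,5]]; eigenvalues λ = 4, 5.
Eigenvectors: (-1,2) for λ=4, (0,1) for λ=5.
From the initial condition, c_1 = 0, c_2 = -2.
v(ln 4) = (0)(4^4)(2) + (-2)(4^5)(1) = -2048.

-2048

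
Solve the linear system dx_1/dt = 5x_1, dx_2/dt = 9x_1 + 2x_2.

Coefficient matrix A = [[5, 0], [9, 2]].
Characteristic polynomial det(A - λI) = λ^2 - 7λ + 10 = 0.
Eigenvalues λ = 2, 5.
For λ=2: (A-λI) row 1 is [3, 0], so an eigenvector is (0, -1).
For λ=5: (A-λI) row 2 is [9, -3], so an eigenvector is (1, 3).
General solution: K_1e^(2t)(0,-1) + K_2e^(5t)(1,3).

x_1(t) = K_2e^(5t), x_2(t) = -K_1e^(2t) + 3K_2e^(5t)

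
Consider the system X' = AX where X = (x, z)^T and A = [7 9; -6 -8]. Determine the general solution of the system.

x(t) = C_1e^(-2t) + 3C_2e^(t), z(t) = -C_1e^(-2t) - 2C_2e^(t)

Coefficient matrix A = [[7, 9], [-6, -8]].
Characteristic polynomial det(A - λI) = λ^2 + λ - 2 = 0.
Eigenvalues λ = -2, 1.
For λ=-2: (A-λI) row 1 is [9, 9], so an eigenvector is (1, -1).
For λ=1: (A-λI) row 1 is [6, 9], so an eigenvector is (3, -2).
General solution: C_1e^(-2t)(1,-1) + C_2e^(t)(3,-2).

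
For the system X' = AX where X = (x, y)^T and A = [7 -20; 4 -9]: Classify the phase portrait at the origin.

A = [[7,-20],[4,-9]]; det(A-λI) = λ^2 + 2λ + 17.
λ = -1 ± 4i: negative real part.

stable spiral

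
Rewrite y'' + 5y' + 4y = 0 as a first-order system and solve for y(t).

Let x_1 = y, x_2 = y'. Then x_1' = x_2 and x_2' = -4x_1 - 5x_2.
A = [[0,1],[-4,-5]]; det(A-λI) = λ^2 + 5λ + 4.
Eigenvalues λ = -1, -4 with eigenvectors (1,-1), (1,-4).

y(t) = K_1e^(-t) + K_2e^(-4t)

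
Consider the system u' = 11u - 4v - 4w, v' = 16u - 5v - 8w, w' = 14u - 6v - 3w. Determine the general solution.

u(t) = C_2e^(-t) - 2C_3e^(t), v(t) = C_1e^(3t) + 2C_2e^(-t) - 4C_3e^(t), w(t) = -C_1e^(3t) + C_2e^(-t) - C_3e^(t)

Coefficient matrix A = [[11, -4, -4], [16, -5, -8], [14, -6, -3]].
det(A - λI) = 0 gives eigenvalues λ = 3, -1, 1.
For λ=3: eigenvector (0,1,-1).
For λ=-1: eigenvector (1,2,1).
For λ=1: eigenvector (-2,-4,-1).
General solution: C_1e^(3t)(0,1,-1) + C_2e^(-t)(1,2,1) + C_3e^(t)(-2,-4,-1).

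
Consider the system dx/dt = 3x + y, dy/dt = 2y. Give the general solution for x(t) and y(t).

Coefficient matrix A = [[3, 1], [0, 2]].
Characteristic polynomial det(A - λI) = λ^2 - 5λ + 6 = 0.
Eigenvalues λ = 2, 3.
For λ=2: (A-λI) row 1 is [1, 1], so an eigenvector is (-1, 1).
For λ=3: (A-λI) row 1 is [0, 1], so an eigenvector is (1, 0).
General solution: K_1e^(2t)(-1,1) + K_2e^(3t)(1,0).

x(t) = -K_1e^(2t) + K_2e^(3t), y(t) = K_1e^(2t)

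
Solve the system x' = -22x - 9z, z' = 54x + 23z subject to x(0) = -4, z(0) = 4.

x(t) = 4e^(5t) - 8e^(-4t), z(t) = -12e^(5t) + 16e^(-4t)

Coefficient matrix A = [[-22, -9], [54, 23]].
Characteristic polynomial det(A - λI) = λ^2 - λ - 20 = 0.
Eigenvalues λ = 5, -4.
For λ=5: (A-λI) row 1 is [-27, -9], so an eigenvector is (-1, 3).
For λ=-4: (A-λI) row 1 is [-18, -9], so an eigenvector is (1, -2).
General solution: K_1e^(5t)(-1,3) + K_2e^(-4t)(1,-2).
Applying x(0)=-4, z(0)=4 gives K_1=-4, K_2=-8.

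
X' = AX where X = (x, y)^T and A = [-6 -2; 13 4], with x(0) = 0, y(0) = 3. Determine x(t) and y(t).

x(t) = -6e^(-t)sin(t), y(t) = 15e^(-t)sin(t) + 3e^(-t)cos(t)

Coefficient matrix A = [[-6, -2], [13, 4]].
Characteristic polynomial det(A - λI) = λ^2 + 2λ + 2 = 0.
Eigenvalues λ = -1 ± i (complex conjugate pair).
For λ=-1+i: an eigenvector is (1,-3) - i(1,-2) = (1 - i, -3 + 2i).
A real fundamental pair from Re and Im of e^((-1+i)t)v: X_1 = e^(-t)(cos(t)·(1,-3) + sin(t)·(1,-2)), X_2 = e^(-t)(sin(t)·(1,-3) - cos(t)·(1,-2)).
General solution: c_1X_1 + c_2X_2.
Applying x(0)=0, y(0)=3 gives c_1=-3, c_2=-3.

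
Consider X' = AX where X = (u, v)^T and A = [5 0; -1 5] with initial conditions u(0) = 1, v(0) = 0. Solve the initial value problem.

Coefficient matrix A = [[5, 0], [-1, 5]].
Characteristic polynomial det(A - λI) = λ^2 - 10λ + 25 = 0.
Single eigenvalue λ = 5 with algebraic multiplicity 2.
Eigenvector v = (0,1); generalized eigenvector w with (A-λI)w=v is (-1,2).
General solution: e^(5t)[C_1·v + C_2·(t·v + w)].
Applying u(0)=1, v(0)=0 gives C_1=2, C_2=-1.

u(t) = e^(5t), v(t) = -te^(5t)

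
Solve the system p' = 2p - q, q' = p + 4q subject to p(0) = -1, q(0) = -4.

Coefficient matrix A = [[2, -1], [1, 4]].
Characteristic polynomial det(A - λI) = λ^2 - 6λ + 9 = 0.
Single eigenvalue λ = 3 with algebraic multiplicity 2.
Eigenvector v = (-1,1); generalized eigenvector w with (A-λI)w=v is (-2,3).
General solution: e^(3t)[K_1·v + K_2·(t·v + w)].
Applying p(0)=-1, q(0)=-4 gives K_1=11, K_2=-5.

p(t) = 5te^(3t) - e^(3t), q(t) = -5te^(3t) - 4e^(3t)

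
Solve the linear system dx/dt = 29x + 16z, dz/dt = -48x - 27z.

x(t) = -c_1e^(-3t) + 2c_2e^(5t), z(t) = 2c_1e^(-3t) - 3c_2e^(5t)

Coefficient matrix A = [[29, 16], [-48, -27]].
Characteristic polynomial det(A - λI) = λ^2 - 2λ - 15 = 0.
Eigenvalues λ = -3, 5.
For λ=-3: (A-λI) row 1 is [32, 16], so an eigenvector is (-1, 2).
For λ=5: (A-λI) row 1 is [24, 16], so an eigenvector is (2, -3).
General solution: c_1e^(-3t)(-1,2) + c_2e^(5t)(2,-3).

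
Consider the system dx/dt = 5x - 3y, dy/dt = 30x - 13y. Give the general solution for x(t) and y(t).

x(t) = C_1e^(-4t)cos(3t) + C_2e^(-4t)sin(3t), y(t) = C_1e^(-4t)sin(3t) + 3C_1e^(-4t)cos(3t) + 3C_2e^(-4t)sin(3t) - C_2e^(-4t)cos(3t)

Coefficient matrix A = [[5, -3], [30, -13]].
Characteristic polynomial det(A - λI) = λ^2 + 8λ + 25 = 0.
Eigenvalues λ = -4 ± 3i (complex conjugate pair).
For λ=-4+3i: an eigenvector is (1,3) - i(0,1) = (1, 3 - i).
A real fundamental pair from Re and Im of e^((-4+3i)t)v: X_1 = e^(-4t)(cos(3t)·(1,3) + sin(3t)·(0,1)), X_2 = e^(-4t)(sin(3t)·(1,3) - cos(3t)·(0,1)).
General solution: C_1X_1 + C_2X_2.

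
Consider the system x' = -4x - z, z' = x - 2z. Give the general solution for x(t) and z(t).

x(t) = -K_1e^(-3t) - K_2te^(-3t) - 2K_2e^(-3t), z(t) = K_1e^(-3t) + K_2te^(-3t) + 3K_2e^(-3t)

Coefficient matrix A = [[-4, -1], [1, -2]].
Characteristic polynomial det(A - λI) = λ^2 + 6λ + 9 = 0.
Single eigenvalue λ = -3 with algebraic multiplicity 2.
Eigenvector v = (-1,1); generalized eigenvector w with (A-λI)w=v is (-2,3).
General solution: e^(-3t)[K_1·v + K_2·(t·v + w)].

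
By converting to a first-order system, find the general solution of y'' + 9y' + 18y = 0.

y(t) = K_1e^(-6t) + K_2e^(-3t)

Let x_1 = y, x_2 = y'. Then x_1' = x_2 and x_2' = -18x_1 - 9x_2.
A = [[0,1],[-18,-9]]; det(A-λI) = λ^2 + 9λ + 18.
Eigenvalues λ = -6, -3 with eigenvectors (1,-6), (1,-3).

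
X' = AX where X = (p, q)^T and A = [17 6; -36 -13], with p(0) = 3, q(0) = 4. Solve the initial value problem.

p(t) = 13e^(5t) - 10e^(-t), q(t) = -26e^(5t) + 30e^(-t)

Coefficient matrix A = [[17, 6], [-36, -13]].
Characteristic polynomial det(A - λI) = λ^2 - 4λ - 5 = 0.
Eigenvalues λ = -1, 5.
For λ=-1: (A-λI) row 1 is [18, 6], so an eigenvector is (-1, 3).
For λ=5: (A-λI) row 1 is [12, 6], so an eigenvector is (1, -2).
General solution: c_1e^(-t)(-1,3) + c_2e^(5t)(1,-2).
Applying p(0)=3, q(0)=4 gives c_1=10, c_2=13.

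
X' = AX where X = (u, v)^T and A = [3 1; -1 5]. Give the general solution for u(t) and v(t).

u(t) = -c_1e^(4t) - c_2te^(4t) - 2c_2e^(4t), v(t) = -c_1e^(4t) - c_2te^(4t) - 3c_2e^(4t)

Coefficient matrix A = [[3, 1], [-1, 5]].
Characteristic polynomial det(A - λI) = λ^2 - 8λ + 16 = 0.
Single eigenvalue λ = 4 with algebraic multiplicity 2.
Eigenvector v = (-1,-1); generalized eigenvector w with (A-λI)w=v is (-2,-3).
General solution: e^(4t)[c_1·v + c_2·(t·v + w)].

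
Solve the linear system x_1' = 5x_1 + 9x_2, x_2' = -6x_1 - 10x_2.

x_1(t) = 3C_1e^(-t) - C_2e^(-4t), x_2(t) = -2C_1e^(-t) + C_2e^(-4t)

Coefficient matrix A = [[5, 9], [-6, -10]].
Characteristic polynomial det(A - λI) = λ^2 + 5λ + 4 = 0.
Eigenvalues λ = -1, -4.
For λ=-1: (A-λI) row 1 is [6, 9], so an eigenvector is (3, -2).
For λ=-4: (A-λI) row 1 is [9, 9], so an eigenvector is (-1, 1).
General solution: C_1e^(-t)(3,-2) + C_2e^(-4t)(-1,1).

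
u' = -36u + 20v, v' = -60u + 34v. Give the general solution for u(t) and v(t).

Coefficient matrix A = [[-36, 20], [-60, 34]].
Characteristic polynomial det(A - λI) = λ^2 + 2λ - 24 = 0.
Eigenvalues λ = 4, -6.
For λ=4: (A-λI) row 1 is [-40, 20], so an eigenvector is (1, 2).
For λ=-6: (A-λI) row 1 is [-30, 20], so an eigenvector is (-2, -3).
General solution: C_1e^(4t)(1,2) + C_2e^(-6t)(-2,-3).

u(t) = C_1e^(4t) - 2C_2e^(-6t), v(t) = 2C_1e^(4t) - 3C_2e^(-6t)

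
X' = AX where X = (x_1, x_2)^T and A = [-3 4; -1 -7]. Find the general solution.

Coefficient matrix A = [[-3, 4], [-1, -7]].
Characteristic polynomial det(A - λI) = λ^2 + 10λ + 25 = 0.
Single eigenvalue λ = -5 with algebraic multiplicity 2.
Eigenvector v = (2,-1); generalized eigenvector w with (A-λI)w=v is (-3,2).
General solution: e^(-5t)[c_1·v + c_2·(t·v + w)].

x_1(t) = 2c_1e^(-5t) + 2c_2te^(-5t) - 3c_2e^(-5t), x_2(t) = -c_1e^(-5t) - c_2te^(-5t) + 2c_2e^(-5t)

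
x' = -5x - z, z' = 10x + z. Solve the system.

x(t) = K_1e^(-2t)sin(t) - K_2e^(-2t)cos(t), z(t) = -3K_1e^(-2t)sin(t) - K_1e^(-2t)cos(t) - K_2e^(-2t)sin(t) + 3K_2e^(-2t)cos(t)

Coefficient matrix A = [[-5, -1], [10, 1]].
Characteristic polynomial det(A - λI) = λ^2 + 4λ + 5 = 0.
Eigenvalues λ = -2 ± i (complex conjugate pair).
For λ=-2+i: an eigenvector is (0,-1) - i(1,-3) = (0 - i, -1 + 3i).
A real fundamental pair from Re and Im of e^((-2+i)t)v: X_1 = e^(-2t)(cos(t)·(0,-1) + sin(t)·(1,-3)), X_2 = e^(-2t)(sin(t)·(0,-1) - cos(t)·(1,-3)).
General solution: K_1X_1 + K_2X_2.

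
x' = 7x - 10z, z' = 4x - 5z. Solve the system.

Coefficient matrix A = [[7, -10], [4, -5]].
Characteristic polynomial det(A - λI) = λ^2 - 2λ + 5 = 0.
Eigenvalues λ = 1 ± 2i (complex conjugate pair).
For λ=1+2i: an eigenvector is (2,1) - i(1,1) = (2 - i, 1 - i).
A real fundamental pair from Re and Im of e^((1+2i)t)v: X_1 = e^(t)(cos(2t)·(2,1) + sin(2t)·(1,1)), X_2 = e^(t)(sin(2t)·(2,1) - cos(2t)·(1,1)).
General solution: C_1X_1 + C_2X_2.

x(t) = C_1e^(t)sin(2t) + 2C_1e^(t)cos(2t) + 2C_2e^(t)sin(2t) - C_2e^(t)cos(2t), z(t) = C_1e^(t)sin(2t) + C_1e^(t)cos(2t) + C_2e^(t)sin(2t) - C_2e^(t)cos(2t)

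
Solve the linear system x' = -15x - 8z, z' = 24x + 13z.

x(t) = -2K_1e^(-3t) - K_2e^(t), z(t) = 3K_1e^(-3t) + 2K_2e^(t)

Coefficient matrix A = [[-15, -8], [24, 13]].
Characteristic polynomial det(A - λI) = λ^2 + 2λ - 3 = 0.
Eigenvalues λ = -3, 1.
For λ=-3: (A-λI) row 1 is [-12, -8], so an eigenvector is (-2, 3).
For λ=1: (A-λI) row 1 is [-16, -8], so an eigenvector is (-1, 2).
General solution: K_1e^(-3t)(-2,3) + K_2e^(t)(-1,2).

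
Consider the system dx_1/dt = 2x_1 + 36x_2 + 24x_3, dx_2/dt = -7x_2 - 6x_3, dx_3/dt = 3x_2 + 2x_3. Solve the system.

Coefficient matrix A = [[2, 36, 24], [0, -7, -6], [0, 3, 2]].
det(A - λI) = 0 gives eigenvalues λ = 2, -1, -4.
For λ=2: eigenvector (1,0,0).
For λ=-1: eigenvector (4,-1,1).
For λ=-4: eigenvector (8,-2,1).
General solution: K_1e^(2t)(1,0,0) + K_2e^(-t)(4,-1,1) + K_3e^(-4t)(8,-2,1).

x_1(t) = K_1e^(2t) + 4K_2e^(-t) + 8K_3e^(-4t), x_2(t) = -K_2e^(-t) - 2K_3e^(-4t), x_3(t) = K_2e^(-t) + K_3e^(-4t)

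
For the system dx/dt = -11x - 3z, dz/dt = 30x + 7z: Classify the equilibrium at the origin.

stable spiral

A = [[-11,-3],[30,7]]; det(A-λI) = λ^2 + 4λ + 13.
λ = -2 ± 3i: negative real part.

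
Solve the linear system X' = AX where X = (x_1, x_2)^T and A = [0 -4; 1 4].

Coefficient matrix A = [[0, -4], [1, 4]].
Characteristic polynomial det(A - λI) = λ^2 - 4λ + 4 = 0.
Single eigenvalue λ = 2 with algebraic multiplicity 2.
Eigenvector v = (2,-1); generalized eigenvector w with (A-λI)w=v is (-1,0).
General solution: e^(2t)[K_1·v + K_2·(t·v + w)].

x_1(t) = 2K_1e^(2t) + 2K_2te^(2t) - K_2e^(2t), x_2(t) = -K_1e^(2t) - K_2te^(2t)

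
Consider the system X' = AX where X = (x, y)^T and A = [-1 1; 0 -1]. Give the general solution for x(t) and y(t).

Coefficient matrix A = [[-1, 1], [0, -1]].
Characteristic polynomial det(A - λI) = λ^2 + 2λ + 1 = 0.
Single eigenvalue λ = -1 with algebraic multiplicity 2.
Eigenvector v = (1,0); generalized eigenvector w with (A-λI)w=v is (-1,1).
General solution: e^(-t)[c_1·v + c_2·(t·v + w)].

x(t) = c_1e^(-t) + c_2te^(-t) - c_2e^(-t), y(t) = c_2e^(-t)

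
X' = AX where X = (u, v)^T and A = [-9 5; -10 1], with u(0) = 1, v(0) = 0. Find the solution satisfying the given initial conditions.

Coefficient matrix A = [[-9, 5], [-10, 1]].
Characteristic polynomial det(A - λI) = λ^2 + 8λ + 41 = 0.
Eigenvalues λ = -4 ± 5i (complex conjugate pair).
For λ=-4+5i: an eigenvector is (1,1) - i(0,-1) = (1, 1 + i).
A real fundamental pair from Re and Im of e^((-4+5i)t)v: X_1 = e^(-4t)(cos(5t)·(1,1) + sin(5t)·(0,-1)), X_2 = e^(-4t)(sin(5t)·(1,1) - cos(5t)·(0,-1)).
General solution: c_1X_1 + c_2X_2.
Applying u(0)=1, v(0)=0 gives c_1=1, c_2=-1.

u(t) = -e^(-4t)sin(5t) + e^(-4t)cos(5t), v(t) = -2e^(-4t)sin(5t)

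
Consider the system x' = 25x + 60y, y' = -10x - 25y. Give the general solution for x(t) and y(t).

Coefficient matrix A = [[25, 60], [-10, -25]].
Characteristic polynomial det(A - λI) = λ^2 - 25 = 0.
Eigenvalues λ = -5, 5.
For λ=-5: (A-λI) row 1 is [30, 60], so an eigenvector is (-2, 1).
For λ=5: (A-λI) row 1 is [20, 60], so an eigenvector is (3, -1).
General solution: K_1e^(-5t)(-2,1) + K_2e^(5t)(3,-1).

x(t) = -2K_1e^(-5t) + 3K_2e^(5t), y(t) = K_1e^(-5t) - K_2e^(5t)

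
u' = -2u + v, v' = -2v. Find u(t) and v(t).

u(t) = -c_1e^(-2t) - c_2te^(-2t) + 2c_2e^(-2t), v(t) = -c_2e^(-2t)

Coefficient matrix A = [[-2, 1], [0, -2]].
Characteristic polynomial det(A - λI) = λ^2 + 4λ + 4 = 0.
Single eigenvalue λ = -2 with algebraic multiplicity 2.
Eigenvector v = (-1,0); generalized eigenvector w with (A-λI)w=v is (2,-1).
General solution: e^(-2t)[c_1·v + c_2·(t·v + w)].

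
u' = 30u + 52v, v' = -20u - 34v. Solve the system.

Coefficient matrix A = [[30, 52], [-20, -34]].
Characteristic polynomial det(A - λI) = λ^2 + 4λ + 20 = 0.
Eigenvalues λ = -2 ± 4i (complex conjugate pair).
For λ=-2+4i: an eigenvector is (2,-1) - i(3,-2) = (2 - 3i, -1 + 2i).
A real fundamental pair from Re and Im of e^((-2+4i)t)v: X_1 = e^(-2t)(cos(4t)·(2,-1) + sin(4t)·(3,-2)), X_2 = e^(-2t)(sin(4t)·(2,-1) - cos(4t)·(3,-2)).
General solution: C_1X_1 + C_2X_2.

u(t) = 3C_1e^(-2t)sin(4t) + 2C_1e^(-2t)cos(4t) + 2C_2e^(-2t)sin(4t) - 3C_2e^(-2t)cos(4t), v(t) = -2C_1e^(-2t)sin(4t) - C_1e^(-2t)cos(4t) - C_2e^(-2t)sin(4t) + 2C_2e^(-2t)cos(4t)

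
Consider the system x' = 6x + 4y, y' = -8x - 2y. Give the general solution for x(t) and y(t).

x(t) = -c_1e^(2t)cos(4t) - c_2e^(2t)sin(4t), y(t) = c_1e^(2t)sin(4t) + c_1e^(2t)cos(4t) + c_2e^(2t)sin(4t) - c_2e^(2t)cos(4t)

Coefficient matrix A = [[6, 4], [-8, -2]].
Characteristic polynomial det(A - λI) = λ^2 - 4λ + 20 = 0.
Eigenvalues λ = 2 ± 4i (complex conjugate pair).
For λ=2+4i: an eigenvector is (-1,1) - i(0,1) = (-1, 1 - i).
A real fundamental pair from Re and Im of e^((2+4i)t)v: X_1 = e^(2t)(cos(4t)·(-1,1) + sin(4t)·(0,1)), X_2 = e^(2t)(sin(4t)·(-1,1) - cos(4t)·(0,1)).
General solution: c_1X_1 + c_2X_2.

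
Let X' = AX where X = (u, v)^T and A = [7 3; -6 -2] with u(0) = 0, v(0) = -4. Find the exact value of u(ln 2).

-56

A = [[7,3],[-6,-2]]; eigenvalues λ = 1, 4.
Eigenvectors: (1,-2) for λ=1, (1,-1) for λ=4.
From the initial condition, c_1 = 4, c_2 = -4.
u(ln 2) = (4)(2^1)(1) + (-4)(2^4)(1) = -56.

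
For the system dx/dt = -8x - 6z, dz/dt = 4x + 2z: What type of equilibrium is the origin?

stable node

A = [[-8,-6],[4,2]]; det(A-λI) = λ^2 + 6λ + 8.
λ = -4, -2: both negative.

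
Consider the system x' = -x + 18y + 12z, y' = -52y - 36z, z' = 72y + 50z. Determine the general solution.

x(t) = c_1e^(-t) + 2c_2e^(-4t), y(t) = -3c_2e^(-4t) + 2c_3e^(2t), z(t) = 4c_2e^(-4t) - 3c_3e^(2t)

Coefficient matrix A = [[-1, 18, 12], [0, -52, -36], [0, 72, 50]].
det(A - λI) = 0 gives eigenvalues λ = -1, -4, 2.
For λ=-1: eigenvector (1,0,0).
For λ=-4: eigenvector (2,-3,4).
For λ=2: eigenvector (0,2,-3).
General solution: c_1e^(-t)(1,0,0) + c_2e^(-4t)(2,-3,4) + c_3e^(2t)(0,2,-3).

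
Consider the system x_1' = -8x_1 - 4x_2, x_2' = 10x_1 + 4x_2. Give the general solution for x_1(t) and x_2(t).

Coefficient matrix A = [[-8, -4], [10, 4]].
Characteristic polynomial det(A - λI) = λ^2 + 4λ + 8 = 0.
Eigenvalues λ = -2 ± 2i (complex conjugate pair).
For λ=-2+2i: an eigenvector is (1,-2) - i(1,-1) = (1 - i, -2 + i).
A real fundamental pair from Re and Im of e^((-2+2i)t)v: X_1 = e^(-2t)(cos(2t)·(1,-2) + sin(2t)·(1,-1)), X_2 = e^(-2t)(sin(2t)·(1,-2) - cos(2t)·(1,-1)).
General solution: C_1X_1 + C_2X_2.

x_1(t) = C_1e^(-2t)sin(2t) + C_1e^(-2t)cos(2t) + C_2e^(-2t)sin(2t) - C_2e^(-2t)cos(2t), x_2(t) = -C_1e^(-2t)sin(2t) - 2C_1e^(-2t)cos(2t) - 2C_2e^(-2t)sin(2t) + C_2e^(-2t)cos(2t)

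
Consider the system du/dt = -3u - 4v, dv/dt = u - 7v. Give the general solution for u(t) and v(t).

Coefficient matrix A = [[-3, -4], [1, -7]].
Characteristic polynomial det(A - λI) = λ^2 + 10λ + 25 = 0.
Single eigenvalue λ = -5 with algebraic multiplicity 2.
Eigenvector v = (-2,-1); generalized eigenvector w with (A-λI)w=v is (-1,0).
General solution: e^(-5t)[K_1·v + K_2·(t·v + w)].

u(t) = -2K_1e^(-5t) - 2K_2te^(-5t) - K_2e^(-5t), v(t) = -K_1e^(-5t) - K_2te^(-5t)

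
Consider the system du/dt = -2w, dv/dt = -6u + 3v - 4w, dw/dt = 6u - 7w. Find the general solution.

u(t) = -C_2e^(-4t) + 2C_3e^(-3t), v(t) = C_1e^(3t) - 2C_2e^(-4t) + 4C_3e^(-3t), w(t) = -2C_2e^(-4t) + 3C_3e^(-3t)

Coefficient matrix A = [[0, 0, -2], [-6, 3, -4], [6, 0, -7]].
det(A - λI) = 0 gives eigenvalues λ = 3, -4, -3.
For λ=3: eigenvector (0,1,0).
For λ=-4: eigenvector (-1,-2,-2).
For λ=-3: eigenvector (2,4,3).
General solution: C_1e^(3t)(0,1,0) + C_2e^(-4t)(-1,-2,-2) + C_3e^(-3t)(2,4,3).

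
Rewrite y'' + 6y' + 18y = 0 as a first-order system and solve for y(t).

y(t) = C_1e^(-3t)cos(3t) + C_2e^(-3t)sin(3t)

Let x_1 = y, x_2 = y'. Then x_1' = x_2 and x_2' = -18x_1 - 6x_2.
A = [[0,1],[-18,-6]]; det(A-λI) = λ^2 + 6λ + 18.
Eigenvalues λ = -3 ± 3i.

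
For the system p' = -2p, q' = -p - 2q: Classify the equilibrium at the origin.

stable improper node

A = [[-2,0],[-1,-2]]; det(A-λI) = λ^2 + 4λ + 4.
repeated λ = -2 with a single eigenvector.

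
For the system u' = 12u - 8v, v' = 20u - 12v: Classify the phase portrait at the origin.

A = [[12,-8],[20,-12]]; det(A-λI) = λ^2 + 16.
λ = 0 ± 4i: zero real part.

center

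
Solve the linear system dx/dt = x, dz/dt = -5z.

Coefficient matrix A = [[1, 0], [0, -5]].
Characteristic polynomial det(A - λI) = λ^2 + 4λ - 5 = 0.
Eigenvalues λ = -5, 1.
For λ=-5: (A-λI) row 1 is [6, 0], so an eigenvector is (0, -1).
For λ=1: (A-λI) row 2 is [0, -6], so an eigenvector is (1, 0).
General solution: C_1e^(-5t)(0,-1) + C_2e^(t)(1,0).

x(t) = C_2e^(t), z(t) = -C_1e^(-5t)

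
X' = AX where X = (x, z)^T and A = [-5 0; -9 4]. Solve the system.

Coefficient matrix A = [[-5, 0], [-9, 4]].
Characteristic polynomial det(A - λI) = λ^2 + λ - 20 = 0.
Eigenvalues λ = 4, -5.
For λ=4: (A-λI) row 1 is [-9, 0], so an eigenvector is (0, -1).
For λ=-5: (A-λI) row 2 is [-9, 9], so an eigenvector is (1, 1).
General solution: K_1e^(4t)(0,-1) + K_2e^(-5t)(1,1).

x(t) = K_2e^(-5t), z(t) = -K_1e^(4t) + K_2e^(-5t)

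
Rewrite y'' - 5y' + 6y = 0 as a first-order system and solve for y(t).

Let x_1 = y, x_2 = y'. Then x_1' = x_2 and x_2' = -6x_1 + 5x_2.
A = [[0,1],[-6,5]]; det(A-λI) = λ^2 - 5λ + 6.
Eigenvalues λ = 2, 3 with eigenvectors (1,2), (1,3).

y(t) = C_1e^(2t) + C_2e^(3t)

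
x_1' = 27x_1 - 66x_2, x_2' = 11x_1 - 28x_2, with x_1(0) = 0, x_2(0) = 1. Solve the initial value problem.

Coefficient matrix A = [[27, -66], [11, -28]].
Characteristic polynomial det(A - λI) = λ^2 + λ - 30 = 0.
Eigenvalues λ = -6, 5.
For λ=-6: (A-λI) row 1 is [33, -66], so an eigenvector is (2, 1).
For λ=5: (A-λI) row 1 is [22, -66], so an eigenvector is (-3, -1).
General solution: C_1e^(-6t)(2,1) + C_2e^(5t)(-3,-1).
Applying x_1(0)=0, x_2(0)=1 gives C_1=3, C_2=2.

x_1(t) = -6e^(5t) + 6e^(-6t), x_2(t) = -2e^(5t) + 3e^(-6t)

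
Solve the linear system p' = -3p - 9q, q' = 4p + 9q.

Coefficient matrix A = [[-3, -9], [4, 9]].
Characteristic polynomial det(A - λI) = λ^2 - 6λ + 9 = 0.
Single eigenvalue λ = 3 with algebraic multiplicity 2.
Eigenvector v = (-3,2); generalized eigenvector w with (A-λI)w=v is (2,-1).
General solution: e^(3t)[K_1·v + K_2·(t·v + w)].

p(t) = -3K_1e^(3t) - 3K_2te^(3t) + 2K_2e^(3t), q(t) = 2K_1e^(3t) + 2K_2te^(3t) - K_2e^(3t)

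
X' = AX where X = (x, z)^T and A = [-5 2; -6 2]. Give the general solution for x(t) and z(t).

x(t) = -K_1e^(-t) + 2K_2e^(-2t), z(t) = -2K_1e^(-t) + 3K_2e^(-2t)

Coefficient matrix A = [[-5, 2], [-6, 2]].
Characteristic polynomial det(A - λI) = λ^2 + 3λ + 2 = 0.
Eigenvalues λ = -1, -2.
For λ=-1: (A-λI) row 1 is [-4, 2], so an eigenvector is (-1, -2).
For λ=-2: (A-λI) row 1 is [-3, 2], so an eigenvector is (2, 3).
General solution: K_1e^(-t)(-1,-2) + K_2e^(-2t)(2,3).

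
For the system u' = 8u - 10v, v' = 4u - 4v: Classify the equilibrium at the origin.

A = [[8,-10],[4,-4]]; det(A-λI) = λ^2 - 4λ + 8.
λ = 2 ± 2i: positive real part.

unstable spiral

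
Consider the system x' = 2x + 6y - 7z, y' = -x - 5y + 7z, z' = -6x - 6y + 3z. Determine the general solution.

x(t) = -K_1e^(3t) - K_2e^(-4t) - 3K_3e^(t), y(t) = K_1e^(3t) + K_2e^(-4t) + 4K_3e^(t), z(t) = K_1e^(3t) + 3K_3e^(t)

Coefficient matrix A = [[2, 6, -7], [-1, -5, 7], [-6, -6, 3]].
det(A - λI) = 0 gives eigenvalues λ = 3, -4, 1.
For λ=3: eigenvector (-1,1,1).
For λ=-4: eigenvector (-1,1,0).
For λ=1: eigenvector (-3,4,3).
General solution: K_1e^(3t)(-1,1,1) + K_2e^(-4t)(-1,1,0) + K_3e^(t)(-3,4,3).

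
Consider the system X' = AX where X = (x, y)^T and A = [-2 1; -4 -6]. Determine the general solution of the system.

Coefficient matrix A = [[-2, 1], [-4, -6]].
Characteristic polynomial det(A - λI) = λ^2 + 8λ + 16 = 0.
Single eigenvalue λ = -4 with algebraic multiplicity 2.
Eigenvector v = (-1,2); generalized eigenvector w with (A-λI)w=v is (-1,1).
General solution: e^(-4t)[c_1·v + c_2·(t·v + w)].

x(t) = -c_1e^(-4t) - c_2te^(-4t) - c_2e^(-4t), y(t) = 2c_1e^(-4t) + 2c_2te^(-4t) + c_2e^(-4t)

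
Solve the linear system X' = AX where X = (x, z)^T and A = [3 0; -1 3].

Coefficient matrix A = [[3, 0], [-1, 3]].
Characteristic polynomial det(A - λI) = λ^2 - 6λ + 9 = 0.
Single eigenvalue λ = 3 with algebraic multiplicity 2.
Eigenvector v = (0,1); generalized eigenvector w with (A-λI)w=v is (-1,-2).
General solution: e^(3t)[C_1·v + C_2·(t·v + w)].

x(t) = -C_2e^(3t), z(t) = C_1e^(3t) + C_2te^(3t) - 2C_2e^(3t)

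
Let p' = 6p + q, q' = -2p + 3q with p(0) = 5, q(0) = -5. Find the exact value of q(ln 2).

-160

A = [[6,1],[-2,3]]; eigenvalues λ = 5, 4.
Eigenvectors: (-1,1) for λ=5, (1,-2) for λ=4.
From the initial condition, c_1 = -5, c_2 = 0.
q(ln 2) = (-5)(2^5)(1) + (0)(2^4)(-2) = -160.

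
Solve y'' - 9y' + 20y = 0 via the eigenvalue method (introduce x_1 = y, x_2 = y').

y(t) = K_1e^(4t) + K_2e^(5t)

Let x_1 = y, x_2 = y'. Then x_1' = x_2 and x_2' = -20x_1 + 9x_2.
A = [[0,1],[-20,9]]; det(A-λI) = λ^2 - 9λ + 20.
Eigenvalues λ = 4, 5 with eigenvectors (1,4), (1,5).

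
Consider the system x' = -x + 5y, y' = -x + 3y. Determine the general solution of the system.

Coefficient matrix A = [[-1, 5], [-1, 3]].
Characteristic polynomial det(A - λI) = λ^2 - 2λ + 2 = 0.
Eigenvalues λ = 1 ± i (complex conjugate pair).
For λ=1+i: an eigenvector is (1,0) - i(-2,-1) = (1 + 2i, 0 + i).
A real fundamental pair from Re and Im of e^((1+i)t)v: X_1 = e^(t)(cos(t)·(1,0) + sin(t)·(-2,-1)), X_2 = e^(t)(sin(t)·(1,0) - cos(t)·(-2,-1)).
General solution: K_1X_1 + K_2X_2.

x(t) = -2K_1e^(t)sin(t) + K_1e^(t)cos(t) + K_2e^(t)sin(t) + 2K_2e^(t)cos(t), y(t) = -K_1e^(t)sin(t) + K_2e^(t)cos(t)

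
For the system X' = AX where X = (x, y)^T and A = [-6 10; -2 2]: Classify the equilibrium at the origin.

A = [[-6,10],[-2,2]]; det(A-λI) = λ^2 + 4λ + 8.
λ = -2 ± 2i: negative real part.

stable spiral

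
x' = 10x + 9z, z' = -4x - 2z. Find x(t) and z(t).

Coefficient matrix A = [[10, 9], [-4, -2]].
Characteristic polynomial det(A - λI) = λ^2 - 8λ + 16 = 0.
Single eigenvalue λ = 4 with algebraic multiplicity 2.
Eigenvector v = (3,-2); generalized eigenvector w with (A-λI)w=v is (2,-1).
General solution: e^(4t)[C_1·v + C_2·(t·v + w)].

x(t) = 3C_1e^(4t) + 3C_2te^(4t) + 2C_2e^(4t), z(t) = -2C_1e^(4t) - 2C_2te^(4t) - C_2e^(4t)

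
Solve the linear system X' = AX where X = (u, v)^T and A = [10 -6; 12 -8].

u(t) = -K_1e^(-2t) - K_2e^(4t), v(t) = -2K_1e^(-2t) - K_2e^(4t)

Coefficient matrix A = [[10, -6], [12, -8]].
Characteristic polynomial det(A - λI) = λ^2 - 2λ - 8 = 0.
Eigenvalues λ = -2, 4.
For λ=-2: (A-λI) row 1 is [12, -6], so an eigenvector is (-1, -2).
For λ=4: (A-λI) row 1 is [6, -6], so an eigenvector is (-1, -1).
General solution: K_1e^(-2t)(-1,-2) + K_2e^(4t)(-1,-1).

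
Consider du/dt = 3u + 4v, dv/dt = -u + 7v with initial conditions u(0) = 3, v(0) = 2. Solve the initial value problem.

Coefficient matrix A = [[3, 4], [-1, 7]].
Characteristic polynomial det(A - λI) = λ^2 - 10λ + 25 = 0.
Single eigenvalue λ = 5 with algebraic multiplicity 2.
Eigenvector v = (2,1); generalized eigenvector w with (A-λI)w=v is (3,2).
General solution: e^(5t)[K_1·v + K_2·(t·v + w)].
Applying u(0)=3, v(0)=2 gives K_1=0, K_2=1.

u(t) = 2te^(5t) + 3e^(5t), v(t) = te^(5t) + 2e^(5t)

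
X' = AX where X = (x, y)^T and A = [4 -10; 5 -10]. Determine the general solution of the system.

x(t) = -3c_1e^(-3t)sin(t) + c_1e^(-3t)cos(t) + c_2e^(-3t)sin(t) + 3c_2e^(-3t)cos(t), y(t) = -2c_1e^(-3t)sin(t) + c_1e^(-3t)cos(t) + c_2e^(-3t)sin(t) + 2c_2e^(-3t)cos(t)

Coefficient matrix A = [[4, -10], [5, -10]].
Characteristic polynomial det(A - λI) = λ^2 + 6λ + 10 = 0.
Eigenvalues λ = -3 ± i (complex conjugate pair).
For λ=-3+i: an eigenvector is (1,1) - i(-3,-2) = (1 + 3i, 1 + 2i).
A real fundamental pair from Re and Im of e^((-3+i)t)v: X_1 = e^(-3t)(cos(t)·(1,1) + sin(t)·(-3,-2)), X_2 = e^(-3t)(sin(t)·(1,1) - cos(t)·(-3,-2)).
General solution: c_1X_1 + c_2X_2.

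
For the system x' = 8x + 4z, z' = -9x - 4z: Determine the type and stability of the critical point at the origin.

A = [[8,4],[-9,-4]]; det(A-λI) = λ^2 - 4λ + 4.
repeated λ = 2 with a single eigenvector.

unstable improper node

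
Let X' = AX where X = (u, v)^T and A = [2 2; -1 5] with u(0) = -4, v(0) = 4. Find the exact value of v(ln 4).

2560

A = [[2,2],[-1,5]]; eigenvalues λ = 3, 4.
Eigenvectors: (-2,-1) for λ=3, (-1,-1) for λ=4.
From the initial condition, c_1 = 8, c_2 = -12.
v(ln 4) = (8)(4^3)(-1) + (-12)(4^4)(-1) = 2560.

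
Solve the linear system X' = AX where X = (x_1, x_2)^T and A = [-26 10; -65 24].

Coefficient matrix A = [[-26, 10], [-65, 24]].
Characteristic polynomial det(A - λI) = λ^2 + 2λ + 26 = 0.
Eigenvalues λ = -1 ± 5i (complex conjugate pair).
For λ=-1+5i: an eigenvector is (1,2) - i(-1,-3) = (1 + i, 2 + 3i).
A real fundamental pair from Re and Im of e^((-1+5i)t)v: X_1 = e^(-t)(cos(5t)·(1,2) + sin(5t)·(-1,-3)), X_2 = e^(-t)(sin(5t)·(1,2) - cos(5t)·(-1,-3)).
General solution: c_1X_1 + c_2X_2.

x_1(t) = -c_1e^(-t)sin(5t) + c_1e^(-t)cos(5t) + c_2e^(-t)sin(5t) + c_2e^(-t)cos(5t), x_2(t) = -3c_1e^(-t)sin(5t) + 2c_1e^(-t)cos(5t) + 2c_2e^(-t)sin(5t) + 3c_2e^(-t)cos(5t)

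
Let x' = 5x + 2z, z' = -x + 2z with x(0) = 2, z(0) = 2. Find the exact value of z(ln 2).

A = [[5,2],[-1,2]]; eigenvalues λ = 3, 4.
Eigenvectors: (1,-1) for λ=3, (2,-1) for λ=4.
From the initial condition, c_1 = -6, c_2 = 4.
z(ln 2) = (-6)(2^3)(-1) + (4)(2^4)(-1) = -16.

-16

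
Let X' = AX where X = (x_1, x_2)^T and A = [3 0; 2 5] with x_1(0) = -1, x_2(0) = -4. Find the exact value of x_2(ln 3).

A = [[3,0],[2,5]]; eigenvalues λ = 5, 3.
Eigenvectors: (0,-1) for λ=5, (-1,1) for λ=3.
From the initial condition, c_1 = 5, c_2 = 1.
x_2(ln 3) = (5)(3^5)(-1) + (1)(3^3)(1) = -1188.

-1188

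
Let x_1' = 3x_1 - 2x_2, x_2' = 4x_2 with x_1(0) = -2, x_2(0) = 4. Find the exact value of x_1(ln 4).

A = [[3,-2],[0,4]]; eigenvalues λ = 4, 3.
Eigenvectors: (2,-1) for λ=4, (-1,0) for λ=3.
From the initial condition, c_1 = -4, c_2 = -6.
x_1(ln 4) = (-4)(4^4)(2) + (-6)(4^3)(-1) = -1664.

-1664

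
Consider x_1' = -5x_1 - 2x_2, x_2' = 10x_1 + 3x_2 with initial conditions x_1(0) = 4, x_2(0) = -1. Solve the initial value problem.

Coefficient matrix A = [[-5, -2], [10, 3]].
Characteristic polynomial det(A - λI) = λ^2 + 2λ + 5 = 0.
Eigenvalues λ = -1 ± 2i (complex conjugate pair).
For λ=-1+2i: an eigenvector is (0,-1) - i(1,-2) = (0 - i, -1 + 2i).
A real fundamental pair from Re and Im of e^((-1+2i)t)v: X_1 = e^(-t)(cos(2t)·(0,-1) + sin(2t)·(1,-2)), X_2 = e^(-t)(sin(2t)·(0,-1) - cos(2t)·(1,-2)).
General solution: c_1X_1 + c_2X_2.
Applying x_1(0)=4, x_2(0)=-1 gives c_1=-7, c_2=-4.

x_1(t) = -7e^(-t)sin(2t) + 4e^(-t)cos(2t), x_2(t) = 18e^(-t)sin(2t) - e^(-t)cos(2t)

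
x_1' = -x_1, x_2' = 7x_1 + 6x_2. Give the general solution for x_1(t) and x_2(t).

Coefficient matrix A = [[-1, 0], [7, 6]].
Characteristic polynomial det(A - λI) = λ^2 - 5λ - 6 = 0.
Eigenvalues λ = 6, -1.
For λ=6: (A-λI) row 1 is [-7, 0], so an eigenvector is (0, 1).
For λ=-1: (A-λI) row 2 is [7, 7], so an eigenvector is (1, -1).
General solution: c_1e^(6t)(0,1) + c_2e^(-t)(1,-1).

x_1(t) = c_2e^(-t), x_2(t) = c_1e^(6t) - c_2e^(-t)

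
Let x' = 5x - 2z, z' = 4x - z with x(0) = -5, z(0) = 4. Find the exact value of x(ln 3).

A = [[5,-2],[4,-1]]; eigenvalues λ = 3, 1.
Eigenvectors: (1,1) for λ=3, (1,2) for λ=1.
From the initial condition, c_1 = -14, c_2 = 9.
x(ln 3) = (-14)(3^3)(1) + (9)(3^1)(1) = -351.

-351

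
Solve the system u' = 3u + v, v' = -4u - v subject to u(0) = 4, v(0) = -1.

Coefficient matrix A = [[3, 1], [-4, -1]].
Characteristic polynomial det(A - λI) = λ^2 - 2λ + 1 = 0.
Single eigenvalue λ = 1 with algebraic multiplicity 2.
Eigenvector v = (-1,2); generalized eigenvector w with (A-λI)w=v is (-2,3).
General solution: e^(t)[C_1·v + C_2·(t·v + w)].
Applying u(0)=4, v(0)=-1 gives C_1=10, C_2=-7.

u(t) = 7te^(t) + 4e^(t), v(t) = -14te^(t) - e^(t)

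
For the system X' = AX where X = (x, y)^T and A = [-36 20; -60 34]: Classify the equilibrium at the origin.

saddle

A = [[-36,20],[-60,34]]; det(A-λI) = λ^2 + 2λ - 24.
λ = 4, -6: opposite signs.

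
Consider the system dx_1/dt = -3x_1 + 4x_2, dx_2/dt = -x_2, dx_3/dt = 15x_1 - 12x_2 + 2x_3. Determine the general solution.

Coefficient matrix A = [[-3, 4, 0], [0, -1, 0], [15, -12, 2]].
det(A - λI) = 0 gives eigenvalues λ = -3, 2, -1.
For λ=-3: eigenvector (1,0,-3).
For λ=2: eigenvector (0,0,1).
For λ=-1: eigenvector (2,1,-6).
General solution: c_1e^(-3t)(1,0,-3) + c_2e^(2t)(0,0,1) + c_3e^(-t)(2,1,-6).

x_1(t) = c_1e^(-3t) + 2c_3e^(-t), x_2(t) = c_3e^(-t), x_3(t) = -3c_1e^(-3t) + c_2e^(2t) - 6c_3e^(-t)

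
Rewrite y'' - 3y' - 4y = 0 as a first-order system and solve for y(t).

y(t) = C_1e^(4t) + C_2e^(-t)

Let x_1 = y, x_2 = y'. Then x_1' = x_2 and x_2' = 4x_1 + 3x_2.
A = [[0,1],[4,3]]; det(A-λI) = λ^2 - 3λ - 4.
Eigenvalues λ = 4, -1 with eigenvectors (1,4), (1,-1).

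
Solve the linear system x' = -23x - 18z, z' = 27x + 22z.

x(t) = -2K_1e^(4t) + K_2e^(-5t), z(t) = 3K_1e^(4t) - K_2e^(-5t)

Coefficient matrix A = [[-23, -18], [27, 22]].
Characteristic polynomial det(A - λI) = λ^2 + λ - 20 = 0.
Eigenvalues λ = 4, -5.
For λ=4: (A-λI) row 1 is [-27, -18], so an eigenvector is (-2, 3).
For λ=-5: (A-λI) row 1 is [-18, -18], so an eigenvector is (1, -1).
General solution: K_1e^(4t)(-2,3) + K_2e^(-5t)(1,-1).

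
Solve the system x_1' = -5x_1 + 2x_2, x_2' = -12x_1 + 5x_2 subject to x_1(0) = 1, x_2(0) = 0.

x_1(t) = -2e^(t) + 3e^(-t), x_2(t) = -6e^(t) + 6e^(-t)

Coefficient matrix A = [[-5, 2], [-12, 5]].
Characteristic polynomial det(A - λI) = λ^2 - 1 = 0.
Eigenvalues λ = -1, 1.
For λ=-1: (A-λI) row 1 is [-4, 2], so an eigenvector is (-1, -2).
For λ=1: (A-λI) row 1 is [-6, 2], so an eigenvector is (1, 3).
General solution: C_1e^(-t)(-1,-2) + C_2e^(t)(1,3).
Applying x_1(0)=1, x_2(0)=0 gives C_1=-3, C_2=-2.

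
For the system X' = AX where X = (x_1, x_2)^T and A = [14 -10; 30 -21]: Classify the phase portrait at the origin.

stable node

A = [[14,-10],[30,-21]]; det(A-λI) = λ^2 + 7λ + 6.
λ = -1, -6: both negative.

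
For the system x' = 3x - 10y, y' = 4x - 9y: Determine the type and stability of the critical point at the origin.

A = [[3,-10],[4,-9]]; det(A-λI) = λ^2 + 6λ + 13.
λ = -3 ± 2i: negative real part.

stable spiral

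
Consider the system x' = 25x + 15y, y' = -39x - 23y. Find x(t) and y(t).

Coefficient matrix A = [[25, 15], [-39, -23]].
Characteristic polynomial det(A - λI) = λ^2 - 2λ + 10 = 0.
Eigenvalues λ = 1 ± 3i (complex conjugate pair).
For λ=1+3i: an eigenvector is (-1,2) - i(2,-3) = (-1 - 2i, 2 + 3i).
A real fundamental pair from Re and Im of e^((1+3i)t)v: X_1 = e^(t)(cos(3t)·(-1,2) + sin(3t)·(2,-3)), X_2 = e^(t)(sin(3t)·(-1,2) - cos(3t)·(2,-3)).
General solution: C_1X_1 + C_2X_2.

x(t) = 2C_1e^(t)sin(3t) - C_1e^(t)cos(3t) - C_2e^(t)sin(3t) - 2C_2e^(t)cos(3t), y(t) = -3C_1e^(t)sin(3t) + 2C_1e^(t)cos(3t) + 2C_2e^(t)sin(3t) + 3C_2e^(t)cos(3t)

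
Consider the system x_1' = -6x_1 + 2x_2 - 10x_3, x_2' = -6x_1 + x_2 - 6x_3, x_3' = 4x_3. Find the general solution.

Coefficient matrix A = [[-6, 2, -10], [-6, 1, -6], [0, 0, 4]].
det(A - λI) = 0 gives eigenvalues λ = 4, -3, -2.
For λ=4: eigenvector (-1,0,1).
For λ=-3: eigenvector (-2,-3,0).
For λ=-2: eigenvector (1,2,0).
General solution: K_1e^(4t)(-1,0,1) + K_2e^(-3t)(-2,-3,0) + K_3e^(-2t)(1,2,0).

x_1(t) = -K_1e^(4t) - 2K_2e^(-3t) + K_3e^(-2t), x_2(t) = -3K_2e^(-3t) + 2K_3e^(-2t), x_3(t) = K_1e^(4t)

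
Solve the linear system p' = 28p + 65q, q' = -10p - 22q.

p(t) = 3c_1e^(3t)sin(5t) - 2c_1e^(3t)cos(5t) - 2c_2e^(3t)sin(5t) - 3c_2e^(3t)cos(5t), q(t) = -c_1e^(3t)sin(5t) + c_1e^(3t)cos(5t) + c_2e^(3t)sin(5t) + c_2e^(3t)cos(5t)

Coefficient matrix A = [[28, 65], [-10, -22]].
Characteristic polynomial det(A - λI) = λ^2 - 6λ + 34 = 0.
Eigenvalues λ = 3 ± 5i (complex conjugate pair).
For λ=3+5i: an eigenvector is (-2,1) - i(3,-1) = (-2 - 3i, 1 + i).
A real fundamental pair from Re and Im of e^((3+5i)t)v: X_1 = e^(3t)(cos(5t)·(-2,1) + sin(5t)·(3,-1)), X_2 = e^(3t)(sin(5t)·(-2,1) - cos(5t)·(3,-1)).
General solution: c_1X_1 + c_2X_2.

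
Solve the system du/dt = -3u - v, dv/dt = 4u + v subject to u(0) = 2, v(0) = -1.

Coefficient matrix A = [[-3, -1], [4, 1]].
Characteristic polynomial det(A - λI) = λ^2 + 2λ + 1 = 0.
Single eigenvalue λ = -1 with algebraic multiplicity 2.
Eigenvector v = (-1,2); generalized eigenvector w with (A-λI)w=v is (1,-1).
General solution: e^(-t)[C_1·v + C_2·(t·v + w)].
Applying u(0)=2, v(0)=-1 gives C_1=1, C_2=3.

u(t) = -3te^(-t) + 2e^(-t), v(t) = 6te^(-t) - e^(-t)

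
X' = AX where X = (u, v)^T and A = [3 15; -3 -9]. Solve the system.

Coefficient matrix A = [[3, 15], [-3, -9]].
Characteristic polynomial det(A - λI) = λ^2 + 6λ + 18 = 0.
Eigenvalues λ = -3 ± 3i (complex conjugate pair).
For λ=-3+3i: an eigenvector is (2,-1) - i(-1,0) = (2 + i, -1).
A real fundamental pair from Re and Im of e^((-3+3i)t)v: X_1 = e^(-3t)(cos(3t)·(2,-1) + sin(3t)·(-1,0)), X_2 = e^(-3t)(sin(3t)·(2,-1) - cos(3t)·(-1,0)).
General solution: K_1X_1 + K_2X_2.

u(t) = -K_1e^(-3t)sin(3t) + 2K_1e^(-3t)cos(3t) + 2K_2e^(-3t)sin(3t) + K_2e^(-3t)cos(3t), v(t) = -K_1e^(-3t)cos(3t) - K_2e^(-3t)sin(3t)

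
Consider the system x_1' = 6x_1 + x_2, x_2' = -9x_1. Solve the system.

Coefficient matrix A = [[6, 1], [-9, 0]].
Characteristic polynomial det(A - λI) = λ^2 - 6λ + 9 = 0.
Single eigenvalue λ = 3 with algebraic multiplicity 2.
Eigenvector v = (1,-3); generalized eigenvector w with (A-λI)w=v is (0,1).
General solution: e^(3t)[C_1·v + C_2·(t·v + w)].

x_1(t) = C_1e^(3t) + C_2te^(3t), x_2(t) = -3C_1e^(3t) - 3C_2te^(3t) + C_2e^(3t)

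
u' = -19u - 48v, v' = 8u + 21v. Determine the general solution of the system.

u(t) = -2c_1e^(5t) - 3c_2e^(-3t), v(t) = c_1e^(5t) + c_2e^(-3t)

Coefficient matrix A = [[-19, -48], [8, 21]].
Characteristic polynomial det(A - λI) = λ^2 - 2λ - 15 = 0.
Eigenvalues λ = 5, -3.
For λ=5: (A-λI) row 1 is [-24, -48], so an eigenvector is (-2, 1).
For λ=-3: (A-λI) row 1 is [-16, -48], so an eigenvector is (-3, 1).
General solution: c_1e^(5t)(-2,1) + c_2e^(-3t)(-3,1).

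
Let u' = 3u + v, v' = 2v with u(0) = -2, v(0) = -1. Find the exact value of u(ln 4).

-176

A = [[3,1],[0,2]]; eigenvalues λ = 2, 3.
Eigenvectors: (1,-1) for λ=2, (1,0) for λ=3.
From the initial condition, c_1 = 1, c_2 = -3.
u(ln 4) = (1)(4^2)(1) + (-3)(4^3)(1) = -176.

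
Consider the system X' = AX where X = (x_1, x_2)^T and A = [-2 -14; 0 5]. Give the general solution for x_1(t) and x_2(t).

Coefficient matrix A = [[-2, -14], [0, 5]].
Characteristic polynomial det(A - λI) = λ^2 - 3λ - 10 = 0.
Eigenvalues λ = 5, -2.
For λ=5: (A-λI) row 1 is [-7, -14], so an eigenvector is (2, -1).
For λ=-2: (A-λI) row 1 is [0, -14], so an eigenvector is (1, 0).
General solution: C_1e^(5t)(2,-1) + C_2e^(-2t)(1,0).

x_1(t) = 2C_1e^(5t) + C_2e^(-2t), x_2(t) = -C_1e^(5t)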